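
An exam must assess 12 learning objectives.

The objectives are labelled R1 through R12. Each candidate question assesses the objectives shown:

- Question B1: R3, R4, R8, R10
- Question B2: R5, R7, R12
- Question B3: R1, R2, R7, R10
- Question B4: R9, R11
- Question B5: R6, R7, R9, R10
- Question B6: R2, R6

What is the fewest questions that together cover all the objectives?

5

Take {B1, B2, B3, B4, B6}. Their union is {R1, R2, R3, R4, R5, R6, R7, R8, R9, R10, R11, R12}, which is all 12 objectives.
No 4 of the 6 questions cover everything (all 15 combinations miss at least one objective), so 5 is optimal.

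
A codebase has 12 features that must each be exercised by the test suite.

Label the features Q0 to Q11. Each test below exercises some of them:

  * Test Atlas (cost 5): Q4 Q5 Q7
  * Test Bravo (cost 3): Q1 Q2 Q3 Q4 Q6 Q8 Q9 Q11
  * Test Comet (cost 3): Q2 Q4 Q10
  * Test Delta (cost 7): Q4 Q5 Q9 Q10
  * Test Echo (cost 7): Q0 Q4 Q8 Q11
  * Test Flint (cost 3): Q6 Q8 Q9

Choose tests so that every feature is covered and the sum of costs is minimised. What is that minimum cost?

Atlas, Bravo, Comet, Echo together cover every feature (Atlas ∪ Bravo ∪ Comet ∪ Echo = {Q0, Q1, Q2, Q3, Q4, Q5, Q6, Q7, Q8, Q9, Q10, Q11}); total cost 5 + 3 + 3 + 7 = 18.
No covering selection has total cost below 18.

18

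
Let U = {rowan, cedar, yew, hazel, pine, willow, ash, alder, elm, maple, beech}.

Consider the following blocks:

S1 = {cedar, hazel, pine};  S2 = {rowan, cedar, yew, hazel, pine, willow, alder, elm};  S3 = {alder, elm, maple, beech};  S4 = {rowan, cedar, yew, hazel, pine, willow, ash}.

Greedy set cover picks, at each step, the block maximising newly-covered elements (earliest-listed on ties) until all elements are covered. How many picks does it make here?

Greedy: pick S2 (covers 8 new) → pick S3 (covers 2 new) → pick S4 (covers 1 new). Total picks: 3.
(The true minimum cover uses only 2 blocks, so greedy is not optimal here.)

3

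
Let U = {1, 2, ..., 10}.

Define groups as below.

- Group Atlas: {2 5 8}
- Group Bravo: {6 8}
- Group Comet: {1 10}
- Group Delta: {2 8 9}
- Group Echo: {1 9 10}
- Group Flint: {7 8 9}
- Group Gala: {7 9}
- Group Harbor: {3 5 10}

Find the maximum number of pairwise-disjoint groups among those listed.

3

Bravo, Gala, Harbor are pairwise disjoint (Bravo={6,8}; Gala={7,9}; Harbor={3,5,10}).
Every remaining group overlaps one of these, and no 4 of the listed groups are pairwise disjoint, so 3 is the maximum.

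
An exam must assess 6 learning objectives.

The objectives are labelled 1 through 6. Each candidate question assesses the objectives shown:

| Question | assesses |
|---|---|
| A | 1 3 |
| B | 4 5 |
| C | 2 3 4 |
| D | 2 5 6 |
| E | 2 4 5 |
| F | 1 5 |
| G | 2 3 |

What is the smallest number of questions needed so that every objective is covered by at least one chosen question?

3

Take {A, B, D}. Their union is {1, 2, 3, 4, 5, 6}, which is all 6 objectives.
Only D contains 6, so D is forced; the remaining 3 objectives need at least 2 more questions (each remaining question adds at most 2) — so at least 3 questions are needed, and 3 is optimal.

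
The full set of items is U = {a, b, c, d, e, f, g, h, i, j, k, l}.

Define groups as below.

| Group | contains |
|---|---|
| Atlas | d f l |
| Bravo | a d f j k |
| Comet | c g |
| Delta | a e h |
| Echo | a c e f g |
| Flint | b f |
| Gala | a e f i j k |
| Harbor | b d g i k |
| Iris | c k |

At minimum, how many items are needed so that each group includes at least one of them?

T = {c, f, g, h} meets every group (each contains at least one member of T), and |T| = 4.
No choice of 3 items meets every group, so 4 is the minimum.

4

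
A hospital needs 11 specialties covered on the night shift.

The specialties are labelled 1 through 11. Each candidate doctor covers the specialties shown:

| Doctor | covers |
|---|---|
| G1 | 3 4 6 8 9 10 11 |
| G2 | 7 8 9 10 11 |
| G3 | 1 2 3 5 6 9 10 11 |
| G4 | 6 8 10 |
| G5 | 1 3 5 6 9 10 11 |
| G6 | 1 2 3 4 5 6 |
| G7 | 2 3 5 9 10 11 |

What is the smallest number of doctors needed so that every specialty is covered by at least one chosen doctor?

G2 and G6 together: G2 ∪ G6 = {1, 2, 3, 4, 5, 6, 7, 8, 9, 10, 11} — every specialty is covered.
No single doctor has all 11 specialties (the largest, G3, has 8), so 2 is optimal.

2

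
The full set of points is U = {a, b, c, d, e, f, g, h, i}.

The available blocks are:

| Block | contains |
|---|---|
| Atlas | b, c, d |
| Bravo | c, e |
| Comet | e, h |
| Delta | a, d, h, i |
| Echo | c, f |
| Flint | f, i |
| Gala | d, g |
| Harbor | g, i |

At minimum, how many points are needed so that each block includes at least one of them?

The 4 points {c, e, g, i} hit every block.
No choice of 3 points meets every block, so 4 is the minimum.

4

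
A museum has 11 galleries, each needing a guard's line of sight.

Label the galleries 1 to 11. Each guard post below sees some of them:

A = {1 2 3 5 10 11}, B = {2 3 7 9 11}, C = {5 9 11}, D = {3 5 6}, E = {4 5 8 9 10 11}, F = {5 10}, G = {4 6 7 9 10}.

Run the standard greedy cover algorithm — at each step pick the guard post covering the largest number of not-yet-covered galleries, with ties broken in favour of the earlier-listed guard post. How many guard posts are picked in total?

3

Greedy: pick A (covers 6 new) → pick G (covers 4 new) → pick E (covers 1 new). Total picks: 3.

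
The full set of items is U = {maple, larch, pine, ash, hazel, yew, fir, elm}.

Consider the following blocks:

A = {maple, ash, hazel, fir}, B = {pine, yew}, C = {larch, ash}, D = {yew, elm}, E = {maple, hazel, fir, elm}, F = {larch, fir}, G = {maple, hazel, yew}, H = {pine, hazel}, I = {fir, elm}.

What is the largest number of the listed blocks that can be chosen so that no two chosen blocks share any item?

3

D, F, H are pairwise disjoint (D={yew,elm}; F={larch,fir}; H={pine,hazel}).
Every remaining block overlaps one of these, and no 4 of the listed blocks are pairwise disjoint, so 3 is the maximum.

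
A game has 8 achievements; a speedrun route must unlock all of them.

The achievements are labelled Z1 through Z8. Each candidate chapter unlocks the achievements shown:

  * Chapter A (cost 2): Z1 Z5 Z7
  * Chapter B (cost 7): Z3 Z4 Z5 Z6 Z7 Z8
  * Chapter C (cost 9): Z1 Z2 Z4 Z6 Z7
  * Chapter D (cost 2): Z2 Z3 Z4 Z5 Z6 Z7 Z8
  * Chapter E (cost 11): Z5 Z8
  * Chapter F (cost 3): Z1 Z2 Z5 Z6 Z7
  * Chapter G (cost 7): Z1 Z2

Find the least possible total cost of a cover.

4

A, D together cover every achievement (A ∪ D = {Z1, Z2, Z3, Z4, Z5, Z6, Z7, Z8}); total cost 2 + 2 = 4.
No covering selection has total cost below 4.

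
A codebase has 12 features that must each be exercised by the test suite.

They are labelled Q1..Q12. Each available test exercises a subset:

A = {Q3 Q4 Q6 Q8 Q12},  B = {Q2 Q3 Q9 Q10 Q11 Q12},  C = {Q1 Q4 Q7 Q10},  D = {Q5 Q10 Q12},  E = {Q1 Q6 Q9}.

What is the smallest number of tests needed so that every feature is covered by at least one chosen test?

Take {A, B, C, D}. Their union is {Q1, Q2, Q3, Q4, Q5, Q6, Q7, Q8, Q9, Q10, Q11, Q12}, which is all 12 features.
Only D contains Q5, so D is forced; the remaining 9 features need at least 3 more tests (each remaining test adds at most 4) — so at least 4 tests are needed, and 4 is optimal.

4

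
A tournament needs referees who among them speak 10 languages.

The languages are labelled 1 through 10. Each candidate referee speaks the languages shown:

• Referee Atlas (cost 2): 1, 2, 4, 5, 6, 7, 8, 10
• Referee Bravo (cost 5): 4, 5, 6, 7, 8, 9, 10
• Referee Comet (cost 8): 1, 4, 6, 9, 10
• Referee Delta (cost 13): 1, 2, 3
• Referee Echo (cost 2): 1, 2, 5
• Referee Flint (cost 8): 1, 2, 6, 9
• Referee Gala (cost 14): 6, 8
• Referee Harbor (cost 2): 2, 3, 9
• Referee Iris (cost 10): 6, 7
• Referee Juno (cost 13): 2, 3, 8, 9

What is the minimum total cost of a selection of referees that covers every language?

Atlas, Harbor together cover every language (Atlas ∪ Harbor = {1, 2, 3, 4, 5, 6, 7, 8, 9, 10}); total cost 2 + 2 = 4.
No covering selection has total cost below 4.

4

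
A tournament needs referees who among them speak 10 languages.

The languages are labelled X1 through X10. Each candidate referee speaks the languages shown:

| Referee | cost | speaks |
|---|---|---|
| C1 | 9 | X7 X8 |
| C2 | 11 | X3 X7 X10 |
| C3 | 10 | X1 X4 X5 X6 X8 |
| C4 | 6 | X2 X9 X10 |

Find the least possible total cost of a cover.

C2, C3, C4 together cover every language (C2 ∪ C3 ∪ C4 = {X1, X2, X3, X4, X5, X6, X7, X8, X9, X10}); total cost 11 + 10 + 6 = 27.
No covering selection has total cost below 27.

27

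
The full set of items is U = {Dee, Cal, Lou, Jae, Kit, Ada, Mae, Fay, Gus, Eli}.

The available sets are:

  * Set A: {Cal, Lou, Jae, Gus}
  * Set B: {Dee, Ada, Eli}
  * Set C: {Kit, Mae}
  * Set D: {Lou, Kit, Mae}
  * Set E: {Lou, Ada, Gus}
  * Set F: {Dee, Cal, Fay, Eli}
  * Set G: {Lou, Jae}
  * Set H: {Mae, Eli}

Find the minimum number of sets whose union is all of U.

C and E and F and G together: C ∪ E ∪ F ∪ G = {Dee, Cal, Lou, Jae, Kit, Ada, Mae, Fay, Gus, Eli} — every item is covered.
No 3 of the 8 sets cover everything (all 56 combinations miss at least one item), so 4 is optimal.

4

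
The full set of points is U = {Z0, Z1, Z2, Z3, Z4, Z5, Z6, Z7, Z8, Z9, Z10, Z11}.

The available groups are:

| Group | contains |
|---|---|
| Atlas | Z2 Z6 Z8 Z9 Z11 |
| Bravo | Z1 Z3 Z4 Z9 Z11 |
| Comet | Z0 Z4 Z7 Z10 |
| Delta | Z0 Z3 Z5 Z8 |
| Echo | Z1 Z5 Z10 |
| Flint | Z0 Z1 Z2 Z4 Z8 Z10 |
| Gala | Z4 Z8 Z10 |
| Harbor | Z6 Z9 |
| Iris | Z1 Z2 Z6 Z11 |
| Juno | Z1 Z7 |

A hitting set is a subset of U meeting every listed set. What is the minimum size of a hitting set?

Take H = {Z0, Z1, Z4, Z9}. Each listed group contains at least one of these, so H is a hitting set of size 4.
No choice of 3 points meets every group, so 4 is the minimum.

4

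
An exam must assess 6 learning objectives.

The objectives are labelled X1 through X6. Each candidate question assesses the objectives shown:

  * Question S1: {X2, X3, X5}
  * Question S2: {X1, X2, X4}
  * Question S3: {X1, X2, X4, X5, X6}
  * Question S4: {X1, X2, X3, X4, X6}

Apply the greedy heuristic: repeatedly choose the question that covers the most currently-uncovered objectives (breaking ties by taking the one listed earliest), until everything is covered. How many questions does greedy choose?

2

Greedy: pick S3 (covers 5 new) → pick S1 (covers 1 new). Total picks: 2.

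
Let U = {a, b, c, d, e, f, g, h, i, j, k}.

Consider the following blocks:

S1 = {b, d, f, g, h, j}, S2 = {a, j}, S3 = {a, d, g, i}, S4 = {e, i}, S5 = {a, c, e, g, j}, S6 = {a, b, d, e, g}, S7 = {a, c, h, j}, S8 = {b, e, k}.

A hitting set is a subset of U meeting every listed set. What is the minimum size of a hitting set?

T = {a, e, f} meets every block (each contains at least one member of T), and |T| = 3.
No choice of 2 items meets every block, so 3 is the minimum.

3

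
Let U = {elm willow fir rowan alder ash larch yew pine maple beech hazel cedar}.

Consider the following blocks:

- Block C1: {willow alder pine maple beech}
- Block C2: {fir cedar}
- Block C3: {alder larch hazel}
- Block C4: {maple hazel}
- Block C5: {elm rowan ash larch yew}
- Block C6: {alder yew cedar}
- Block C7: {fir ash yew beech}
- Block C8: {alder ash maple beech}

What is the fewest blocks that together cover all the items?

C1, C2, C4, and C5 cover everything between them: the union {elm, willow, fir, rowan, alder, ash, larch, yew, pine, maple, beech, hazel, cedar} is all of U.
No 3 of the 8 blocks cover everything (all 56 combinations miss at least one item), so 4 is optimal.

4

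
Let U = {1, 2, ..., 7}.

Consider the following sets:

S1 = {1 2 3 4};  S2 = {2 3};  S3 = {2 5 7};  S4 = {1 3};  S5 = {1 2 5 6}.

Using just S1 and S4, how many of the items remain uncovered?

Union of S1, S4 = {1, 2, 3, 4}.
Not covered: 5, 6, 7 — 3 items.

3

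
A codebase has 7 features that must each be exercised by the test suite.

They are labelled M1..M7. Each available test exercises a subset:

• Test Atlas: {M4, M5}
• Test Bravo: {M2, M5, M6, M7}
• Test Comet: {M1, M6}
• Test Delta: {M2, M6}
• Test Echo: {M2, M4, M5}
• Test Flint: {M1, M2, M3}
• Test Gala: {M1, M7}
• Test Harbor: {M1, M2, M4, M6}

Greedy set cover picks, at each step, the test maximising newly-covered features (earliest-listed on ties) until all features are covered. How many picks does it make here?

3

Greedy: pick Bravo (covers 4 new) → pick Flint (covers 2 new) → pick Atlas (covers 1 new). Total picks: 3.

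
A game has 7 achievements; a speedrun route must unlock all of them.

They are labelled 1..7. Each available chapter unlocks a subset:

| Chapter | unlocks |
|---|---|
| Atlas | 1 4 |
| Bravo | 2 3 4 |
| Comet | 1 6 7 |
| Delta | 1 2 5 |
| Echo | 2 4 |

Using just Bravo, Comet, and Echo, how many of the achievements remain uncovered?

Union of Bravo, Comet, Echo = {1, 2, 3, 4, 6, 7}.
Not covered: 5 — 1 achievement.

1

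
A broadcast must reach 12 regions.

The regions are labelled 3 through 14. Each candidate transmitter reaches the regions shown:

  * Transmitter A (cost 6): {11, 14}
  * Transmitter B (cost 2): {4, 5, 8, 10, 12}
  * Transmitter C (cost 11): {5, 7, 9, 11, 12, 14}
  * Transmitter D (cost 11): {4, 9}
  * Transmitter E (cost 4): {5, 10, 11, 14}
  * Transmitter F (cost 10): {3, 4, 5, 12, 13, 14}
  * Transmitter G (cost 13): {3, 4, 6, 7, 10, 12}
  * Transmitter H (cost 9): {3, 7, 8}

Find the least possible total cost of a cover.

36

B, C, F, G together cover every region (B ∪ C ∪ F ∪ G = {3, 4, 5, 6, 7, 8, 9, 10, 11, 12, 13, 14}); total cost 2 + 11 + 10 + 13 = 36.
The greedy pick B, E, G, F, C costs 40; no covering selection beats 36.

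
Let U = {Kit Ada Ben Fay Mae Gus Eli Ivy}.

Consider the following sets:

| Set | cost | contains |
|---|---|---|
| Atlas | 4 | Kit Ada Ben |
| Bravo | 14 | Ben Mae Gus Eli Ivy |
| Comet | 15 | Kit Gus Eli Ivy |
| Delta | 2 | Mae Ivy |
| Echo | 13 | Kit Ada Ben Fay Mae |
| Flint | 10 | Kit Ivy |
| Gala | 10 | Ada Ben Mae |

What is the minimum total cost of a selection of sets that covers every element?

27

Bravo, Echo together cover every element (Bravo ∪ Echo = {Kit, Ada, Ben, Fay, Mae, Gus, Eli, Ivy}); total cost 14 + 13 = 27.
The greedy pick Delta, Atlas, Bravo, Echo costs 33; no covering selection beats 27.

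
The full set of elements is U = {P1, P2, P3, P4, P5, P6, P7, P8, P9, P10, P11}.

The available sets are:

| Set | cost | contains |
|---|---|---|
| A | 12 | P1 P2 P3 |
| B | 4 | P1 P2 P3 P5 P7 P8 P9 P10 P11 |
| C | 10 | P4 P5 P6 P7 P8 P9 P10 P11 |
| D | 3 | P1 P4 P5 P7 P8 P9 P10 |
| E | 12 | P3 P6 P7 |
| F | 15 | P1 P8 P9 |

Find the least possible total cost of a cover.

14

B, C together cover every element (B ∪ C = {P1, P2, P3, P4, P5, P6, P7, P8, P9, P10, P11}); total cost 4 + 10 = 14.
The greedy pick D, B, C costs 17; no covering selection beats 14.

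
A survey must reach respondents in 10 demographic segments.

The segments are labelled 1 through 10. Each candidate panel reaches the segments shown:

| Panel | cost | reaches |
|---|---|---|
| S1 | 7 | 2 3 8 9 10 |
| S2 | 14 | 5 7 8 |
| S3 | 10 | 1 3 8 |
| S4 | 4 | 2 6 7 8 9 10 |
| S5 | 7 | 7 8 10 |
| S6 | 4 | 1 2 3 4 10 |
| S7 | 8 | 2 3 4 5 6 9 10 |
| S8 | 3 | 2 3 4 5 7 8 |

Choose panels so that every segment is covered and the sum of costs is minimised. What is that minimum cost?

S4, S6, S8 together cover every segment (S4 ∪ S6 ∪ S8 = {1, 2, 3, 4, 5, 6, 7, 8, 9, 10}); total cost 4 + 4 + 3 = 11.
No covering selection has total cost below 11.

11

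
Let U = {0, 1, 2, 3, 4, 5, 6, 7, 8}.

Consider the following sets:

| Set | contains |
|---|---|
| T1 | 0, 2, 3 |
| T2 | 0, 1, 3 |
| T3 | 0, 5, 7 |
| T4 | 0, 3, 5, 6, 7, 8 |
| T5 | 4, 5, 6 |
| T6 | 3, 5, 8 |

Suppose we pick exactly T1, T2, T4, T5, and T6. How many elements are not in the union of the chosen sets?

Union of T1, T2, T4, T5, T6 = {0, 1, 2, 3, 4, 5, 6, 7, 8} — that's every element, so 0 are uncovered.

0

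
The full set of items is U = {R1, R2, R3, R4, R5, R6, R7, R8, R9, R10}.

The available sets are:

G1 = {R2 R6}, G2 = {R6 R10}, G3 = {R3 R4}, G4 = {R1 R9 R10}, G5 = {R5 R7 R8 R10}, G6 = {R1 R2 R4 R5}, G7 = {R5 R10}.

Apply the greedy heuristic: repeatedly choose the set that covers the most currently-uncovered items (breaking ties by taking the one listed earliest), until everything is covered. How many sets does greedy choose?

Greedy: pick G5 (covers 4 new) → pick G6 (covers 3 new) → pick G1 (covers 1 new) → pick G3 (covers 1 new) → pick G4 (covers 1 new). Total picks: 5.
(The true minimum cover uses only 4 sets, so greedy is not optimal here.)

5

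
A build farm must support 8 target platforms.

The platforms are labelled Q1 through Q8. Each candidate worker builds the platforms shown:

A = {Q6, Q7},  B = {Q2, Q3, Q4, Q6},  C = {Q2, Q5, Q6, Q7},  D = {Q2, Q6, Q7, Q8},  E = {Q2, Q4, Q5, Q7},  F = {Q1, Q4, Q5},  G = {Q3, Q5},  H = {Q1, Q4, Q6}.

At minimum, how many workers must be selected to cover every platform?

3

B and D and F together: B ∪ D ∪ F = {Q1, Q2, Q3, Q4, Q5, Q6, Q7, Q8} — every platform is covered.
Only D contains Q8, so D is forced; the remaining 4 platforms need at least 2 more workers (each remaining worker adds at most 3) — so at least 3 workers are needed, and 3 is optimal.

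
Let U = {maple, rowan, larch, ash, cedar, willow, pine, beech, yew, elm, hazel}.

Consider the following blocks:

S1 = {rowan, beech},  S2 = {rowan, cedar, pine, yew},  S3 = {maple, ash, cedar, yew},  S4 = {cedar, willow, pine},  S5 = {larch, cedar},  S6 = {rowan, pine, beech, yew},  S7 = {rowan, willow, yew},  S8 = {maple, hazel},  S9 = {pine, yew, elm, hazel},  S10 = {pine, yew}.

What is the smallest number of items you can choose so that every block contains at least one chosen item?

4

The 4 items {cedar, beech, yew, hazel} hit every block.
The blocks S1, S5, S8, S10 are pairwise disjoint, so any hitting set needs a separate item for each — at least 4. Hence 4 is optimal.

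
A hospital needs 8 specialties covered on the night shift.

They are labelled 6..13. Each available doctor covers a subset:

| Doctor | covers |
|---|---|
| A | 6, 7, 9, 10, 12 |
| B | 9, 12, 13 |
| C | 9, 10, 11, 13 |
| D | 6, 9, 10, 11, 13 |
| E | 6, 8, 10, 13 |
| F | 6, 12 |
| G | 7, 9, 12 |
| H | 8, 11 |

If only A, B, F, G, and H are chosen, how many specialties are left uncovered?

0

Union of A, B, F, G, H = {6, 7, 8, 9, 10, 11, 12, 13} — that's every specialty, so 0 are uncovered.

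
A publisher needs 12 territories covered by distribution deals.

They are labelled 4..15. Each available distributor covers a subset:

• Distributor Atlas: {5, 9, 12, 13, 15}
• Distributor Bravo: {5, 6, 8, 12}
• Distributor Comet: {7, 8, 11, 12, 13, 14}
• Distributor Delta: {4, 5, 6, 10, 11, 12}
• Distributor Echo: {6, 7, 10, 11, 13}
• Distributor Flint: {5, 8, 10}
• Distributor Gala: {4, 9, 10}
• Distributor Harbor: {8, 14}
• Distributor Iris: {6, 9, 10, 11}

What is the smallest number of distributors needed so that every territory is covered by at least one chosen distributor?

3

Atlas and Comet and Delta together: Atlas ∪ Comet ∪ Delta = {4, 5, 6, 7, 8, 9, 10, 11, 12, 13, 14, 15} — every territory is covered.
Only Atlas contains 15, so Atlas is forced; the remaining 7 territories need at least 2 more distributors (each remaining distributor adds at most 4) — so at least 3 distributors are needed, and 3 is optimal.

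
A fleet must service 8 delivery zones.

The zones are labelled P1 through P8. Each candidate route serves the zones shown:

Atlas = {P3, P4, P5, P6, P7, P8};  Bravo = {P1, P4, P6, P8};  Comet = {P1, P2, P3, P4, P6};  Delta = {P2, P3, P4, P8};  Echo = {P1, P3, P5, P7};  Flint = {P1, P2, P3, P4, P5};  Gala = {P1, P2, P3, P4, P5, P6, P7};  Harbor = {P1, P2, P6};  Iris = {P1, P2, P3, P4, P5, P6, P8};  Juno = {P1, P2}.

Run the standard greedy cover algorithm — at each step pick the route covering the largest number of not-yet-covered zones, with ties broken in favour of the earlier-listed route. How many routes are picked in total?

Greedy: pick Gala (covers 7 new) → pick Atlas (covers 1 new). Total picks: 2.

2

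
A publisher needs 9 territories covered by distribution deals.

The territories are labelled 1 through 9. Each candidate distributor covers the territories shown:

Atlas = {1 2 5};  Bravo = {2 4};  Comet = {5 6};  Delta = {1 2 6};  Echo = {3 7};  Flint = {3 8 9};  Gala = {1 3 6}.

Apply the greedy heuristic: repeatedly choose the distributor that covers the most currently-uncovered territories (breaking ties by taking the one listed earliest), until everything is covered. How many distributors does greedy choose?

Greedy: pick Atlas (covers 3 new) → pick Flint (covers 3 new) → pick Bravo (covers 1 new) → pick Comet (covers 1 new) → pick Echo (covers 1 new). Total picks: 5.

5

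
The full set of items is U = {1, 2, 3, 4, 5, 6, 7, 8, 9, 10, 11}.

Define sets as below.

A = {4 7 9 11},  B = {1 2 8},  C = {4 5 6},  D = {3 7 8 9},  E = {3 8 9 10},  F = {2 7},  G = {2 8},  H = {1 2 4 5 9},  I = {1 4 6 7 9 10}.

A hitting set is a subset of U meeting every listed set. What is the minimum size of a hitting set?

Take T = {2, 4, 9}. Each listed set contains at least one of these, so T is a hitting set of size 3.
The sets C, E, F are pairwise disjoint, so any hitting set needs a separate item for each — at least 3. Hence 3 is optimal.

3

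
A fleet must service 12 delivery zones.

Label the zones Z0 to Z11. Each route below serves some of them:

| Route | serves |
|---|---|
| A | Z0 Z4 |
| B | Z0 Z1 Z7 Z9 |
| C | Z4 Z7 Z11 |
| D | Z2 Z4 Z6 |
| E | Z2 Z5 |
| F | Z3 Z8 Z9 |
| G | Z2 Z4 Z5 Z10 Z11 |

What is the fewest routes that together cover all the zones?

4

B and D and F and G together: B ∪ D ∪ F ∪ G = {Z0, Z1, Z2, Z3, Z4, Z5, Z6, Z7, Z8, Z9, Z10, Z11} — every zone is covered.
Only D contains Z6, so D is forced; the remaining 9 zones need at least 3 more routes (each remaining route adds at most 4) — so at least 4 routes are needed, and 4 is optimal.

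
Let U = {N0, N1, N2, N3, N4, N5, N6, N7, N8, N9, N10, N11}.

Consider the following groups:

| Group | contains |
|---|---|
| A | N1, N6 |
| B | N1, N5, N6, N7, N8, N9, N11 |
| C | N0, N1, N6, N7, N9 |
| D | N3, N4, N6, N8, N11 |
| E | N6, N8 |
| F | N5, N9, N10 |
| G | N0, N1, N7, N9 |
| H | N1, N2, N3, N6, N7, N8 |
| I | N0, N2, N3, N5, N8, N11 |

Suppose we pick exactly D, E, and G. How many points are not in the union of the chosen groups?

3

Union of D, E, G = {N0, N1, N3, N4, N6, N7, N8, N9, N11}.
Not covered: N2, N5, N10 — 3 points.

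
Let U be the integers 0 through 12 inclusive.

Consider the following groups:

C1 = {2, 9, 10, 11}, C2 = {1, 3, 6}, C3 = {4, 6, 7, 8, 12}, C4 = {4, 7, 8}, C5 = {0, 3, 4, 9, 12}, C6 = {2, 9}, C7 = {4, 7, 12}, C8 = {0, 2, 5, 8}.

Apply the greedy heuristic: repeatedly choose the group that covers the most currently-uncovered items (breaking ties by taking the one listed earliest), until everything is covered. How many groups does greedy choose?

Greedy: pick C3 (covers 5 new) → pick C1 (covers 4 new) → pick C2 (covers 2 new) → pick C8 (covers 2 new). Total picks: 4.

4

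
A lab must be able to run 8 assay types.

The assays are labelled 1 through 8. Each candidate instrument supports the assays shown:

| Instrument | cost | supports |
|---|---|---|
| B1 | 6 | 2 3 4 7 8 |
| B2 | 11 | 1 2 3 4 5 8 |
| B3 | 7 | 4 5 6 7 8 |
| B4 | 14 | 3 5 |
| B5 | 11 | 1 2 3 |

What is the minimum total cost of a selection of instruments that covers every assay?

B2, B3 together cover every assay (B2 ∪ B3 = {1, 2, 3, 4, 5, 6, 7, 8}); total cost 11 + 7 = 18.
The greedy pick B1, B3, B2 costs 24; no covering selection beats 18.

18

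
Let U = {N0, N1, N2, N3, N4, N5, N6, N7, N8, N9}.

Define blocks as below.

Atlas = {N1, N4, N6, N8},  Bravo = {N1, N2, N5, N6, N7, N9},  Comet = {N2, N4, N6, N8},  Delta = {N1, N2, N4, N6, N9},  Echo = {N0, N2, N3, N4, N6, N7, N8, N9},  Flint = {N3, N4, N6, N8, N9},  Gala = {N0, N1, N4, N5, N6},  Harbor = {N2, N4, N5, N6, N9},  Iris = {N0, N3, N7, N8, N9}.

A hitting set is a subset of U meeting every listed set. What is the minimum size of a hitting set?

Take H = {N0, N6}. Each listed block contains at least one of these, so H is a hitting set of size 2.
No single element lies in every block, so at least 2 are needed and 2 is optimal.

2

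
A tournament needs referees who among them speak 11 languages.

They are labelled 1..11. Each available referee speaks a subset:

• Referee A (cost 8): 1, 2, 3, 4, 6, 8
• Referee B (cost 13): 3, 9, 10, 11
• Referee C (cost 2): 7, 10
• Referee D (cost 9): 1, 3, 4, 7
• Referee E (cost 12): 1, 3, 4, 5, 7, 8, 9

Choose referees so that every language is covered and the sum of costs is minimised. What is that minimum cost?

33

A, B, E together cover every language (A ∪ B ∪ E = {1, 2, 3, 4, 5, 6, 7, 8, 9, 10, 11}); total cost 8 + 13 + 12 = 33.
The greedy pick C, A, E, B costs 35; no covering selection beats 33.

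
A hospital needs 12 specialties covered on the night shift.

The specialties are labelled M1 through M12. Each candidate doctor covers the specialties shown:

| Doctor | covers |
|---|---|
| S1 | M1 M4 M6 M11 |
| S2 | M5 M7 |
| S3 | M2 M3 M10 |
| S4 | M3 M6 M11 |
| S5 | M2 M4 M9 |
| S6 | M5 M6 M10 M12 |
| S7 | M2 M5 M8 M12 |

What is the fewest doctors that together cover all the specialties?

5

Take {S1, S2, S3, S5, S7}. Their union is {M1, M2, M3, M4, M5, M6, M7, M8, M9, M10, M11, M12}, which is all 12 specialties.
No 4 of the 7 doctors cover everything (all 35 combinations miss at least one specialty), so 5 is optimal.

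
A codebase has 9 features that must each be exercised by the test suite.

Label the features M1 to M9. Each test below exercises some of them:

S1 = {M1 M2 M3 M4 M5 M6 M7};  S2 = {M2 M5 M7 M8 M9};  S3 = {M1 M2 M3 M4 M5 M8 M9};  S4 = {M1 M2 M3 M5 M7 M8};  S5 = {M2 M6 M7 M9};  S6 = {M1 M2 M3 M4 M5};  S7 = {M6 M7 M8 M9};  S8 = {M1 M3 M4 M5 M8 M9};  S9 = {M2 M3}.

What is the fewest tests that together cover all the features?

2

Take {S1, S2}. Their union is {M1, M2, M3, M4, M5, M6, M7, M8, M9}, which is all 9 features.
No single test has all 9 features (the largest, S1, has 7), so 2 is optimal.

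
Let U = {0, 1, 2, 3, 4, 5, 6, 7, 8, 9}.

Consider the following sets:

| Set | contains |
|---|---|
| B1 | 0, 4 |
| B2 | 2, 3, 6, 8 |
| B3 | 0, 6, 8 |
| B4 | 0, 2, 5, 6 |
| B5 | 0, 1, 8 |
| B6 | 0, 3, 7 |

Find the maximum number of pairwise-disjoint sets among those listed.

2

B1, B2 are pairwise disjoint (B1={0,4}; B2={2,3,6,8}).
Every remaining set overlaps one of these, and no 3 of the listed sets are pairwise disjoint, so 2 is the maximum.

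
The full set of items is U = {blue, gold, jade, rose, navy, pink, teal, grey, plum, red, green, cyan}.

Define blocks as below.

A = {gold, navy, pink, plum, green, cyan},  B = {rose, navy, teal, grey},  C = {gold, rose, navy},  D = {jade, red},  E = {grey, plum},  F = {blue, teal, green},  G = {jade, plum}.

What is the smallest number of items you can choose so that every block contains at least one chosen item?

4

The 4 items {navy, plum, red, green} hit every block.
The blocks C, D, E, F are pairwise disjoint, so any hitting set needs a separate item for each — at least 4. Hence 4 is optimal.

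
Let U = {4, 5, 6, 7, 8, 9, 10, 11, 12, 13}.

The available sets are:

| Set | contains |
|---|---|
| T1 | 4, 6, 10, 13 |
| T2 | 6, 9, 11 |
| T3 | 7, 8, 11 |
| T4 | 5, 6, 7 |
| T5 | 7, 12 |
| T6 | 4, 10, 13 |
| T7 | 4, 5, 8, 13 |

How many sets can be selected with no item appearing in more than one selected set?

3

T2, T5, T6 are pairwise disjoint (T2={6,9,11}; T5={7,12}; T6={4,10,13}).
Every remaining set overlaps one of these, and no 4 of the listed sets are pairwise disjoint, so 3 is the maximum.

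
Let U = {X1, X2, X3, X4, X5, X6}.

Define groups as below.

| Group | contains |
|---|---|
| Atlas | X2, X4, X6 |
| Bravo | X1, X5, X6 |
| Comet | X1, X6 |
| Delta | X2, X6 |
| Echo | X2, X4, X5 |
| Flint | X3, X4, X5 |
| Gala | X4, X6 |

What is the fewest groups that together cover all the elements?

Comet, Delta, and Flint cover everything between them: the union {X1, X2, X3, X4, X5, X6} is all of U.
Only Flint contains X3, so Flint is forced; the remaining 3 elements need at least 2 more groups (each remaining group adds at most 2) — so at least 3 groups are needed, and 3 is optimal.

3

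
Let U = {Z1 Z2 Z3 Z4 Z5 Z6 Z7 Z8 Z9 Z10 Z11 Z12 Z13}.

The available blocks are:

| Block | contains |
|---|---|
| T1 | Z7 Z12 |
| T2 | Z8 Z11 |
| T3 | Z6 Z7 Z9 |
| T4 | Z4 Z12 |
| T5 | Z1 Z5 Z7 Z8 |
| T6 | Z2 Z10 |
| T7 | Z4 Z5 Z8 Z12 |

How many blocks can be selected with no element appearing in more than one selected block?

T2, T3, T4, T6 are pairwise disjoint (T2={Z8,Z11}; T3={Z6,Z7,Z9}; T4={Z4,Z12}; T6={Z2,Z10}).
Every remaining block overlaps one of these, and no 5 of the listed blocks are pairwise disjoint, so 4 is the maximum.

4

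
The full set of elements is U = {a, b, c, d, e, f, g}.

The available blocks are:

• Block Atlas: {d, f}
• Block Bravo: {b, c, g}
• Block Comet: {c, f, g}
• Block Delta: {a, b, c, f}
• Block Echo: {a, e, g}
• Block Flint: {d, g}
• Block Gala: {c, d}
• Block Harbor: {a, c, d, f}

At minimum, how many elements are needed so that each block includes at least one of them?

3

Take H = {c, d, e}. Each listed block contains at least one of these, so H is a hitting set of size 3.
No choice of 2 elements meets every block, so 3 is the minimum.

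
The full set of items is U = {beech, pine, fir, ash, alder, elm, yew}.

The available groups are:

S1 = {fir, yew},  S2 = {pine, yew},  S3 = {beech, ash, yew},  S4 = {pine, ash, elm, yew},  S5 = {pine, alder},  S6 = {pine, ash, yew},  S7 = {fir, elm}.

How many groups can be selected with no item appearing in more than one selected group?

S3, S5, S7 are pairwise disjoint (S3={beech,ash,yew}; S5={pine,alder}; S7={fir,elm}).
Every remaining group overlaps one of these, and no 4 of the listed groups are pairwise disjoint, so 3 is the maximum.

3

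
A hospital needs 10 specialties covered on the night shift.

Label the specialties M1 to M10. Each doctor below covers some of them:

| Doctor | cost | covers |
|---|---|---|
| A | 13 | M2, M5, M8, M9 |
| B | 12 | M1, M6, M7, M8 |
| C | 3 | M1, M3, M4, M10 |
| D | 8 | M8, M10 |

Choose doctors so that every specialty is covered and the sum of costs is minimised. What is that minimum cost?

A, B, C together cover every specialty (A ∪ B ∪ C = {M1, M2, M3, M4, M5, M6, M7, M8, M9, M10}); total cost 13 + 12 + 3 = 28.
No covering selection has total cost below 28.

28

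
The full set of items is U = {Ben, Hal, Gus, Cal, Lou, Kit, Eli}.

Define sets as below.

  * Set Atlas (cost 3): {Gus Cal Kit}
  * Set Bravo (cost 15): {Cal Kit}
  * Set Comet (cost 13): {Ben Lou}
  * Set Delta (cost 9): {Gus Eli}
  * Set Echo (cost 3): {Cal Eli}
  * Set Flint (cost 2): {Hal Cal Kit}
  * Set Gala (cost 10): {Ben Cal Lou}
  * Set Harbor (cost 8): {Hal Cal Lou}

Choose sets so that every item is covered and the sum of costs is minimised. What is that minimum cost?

18

Atlas, Echo, Flint, Gala together cover every item (Atlas ∪ Echo ∪ Flint ∪ Gala = {Ben, Hal, Gus, Cal, Lou, Kit, Eli}); total cost 3 + 3 + 2 + 10 = 18.
No covering selection has total cost below 18.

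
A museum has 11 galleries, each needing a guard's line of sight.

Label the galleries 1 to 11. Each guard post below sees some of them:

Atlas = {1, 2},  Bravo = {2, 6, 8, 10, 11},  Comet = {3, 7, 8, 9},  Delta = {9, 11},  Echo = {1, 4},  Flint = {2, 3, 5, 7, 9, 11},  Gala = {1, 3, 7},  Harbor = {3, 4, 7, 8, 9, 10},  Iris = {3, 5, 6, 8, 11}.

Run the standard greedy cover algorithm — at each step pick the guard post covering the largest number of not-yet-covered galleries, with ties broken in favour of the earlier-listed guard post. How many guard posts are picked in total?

Greedy: pick Flint (covers 6 new) → pick Bravo (covers 3 new) → pick Echo (covers 2 new). Total picks: 3.

3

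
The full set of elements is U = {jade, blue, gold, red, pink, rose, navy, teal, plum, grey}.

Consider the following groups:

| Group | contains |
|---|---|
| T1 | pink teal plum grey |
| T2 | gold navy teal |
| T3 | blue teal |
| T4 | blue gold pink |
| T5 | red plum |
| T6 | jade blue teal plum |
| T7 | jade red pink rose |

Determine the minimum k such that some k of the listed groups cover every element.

T1 and T2 and T6 and T7 together: T1 ∪ T2 ∪ T6 ∪ T7 = {jade, blue, gold, red, pink, rose, navy, teal, plum, grey} — every element is covered.
No 3 of the 7 groups cover everything (all 35 combinations miss at least one element), so 4 is optimal.

4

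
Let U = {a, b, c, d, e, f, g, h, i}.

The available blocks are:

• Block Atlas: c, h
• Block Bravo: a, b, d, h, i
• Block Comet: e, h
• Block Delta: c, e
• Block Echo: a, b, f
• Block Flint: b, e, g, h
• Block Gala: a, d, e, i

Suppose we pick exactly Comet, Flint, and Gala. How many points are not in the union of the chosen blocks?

Union of Comet, Flint, Gala = {a, b, d, e, g, h, i}.
Not covered: c, f — 2 points.

2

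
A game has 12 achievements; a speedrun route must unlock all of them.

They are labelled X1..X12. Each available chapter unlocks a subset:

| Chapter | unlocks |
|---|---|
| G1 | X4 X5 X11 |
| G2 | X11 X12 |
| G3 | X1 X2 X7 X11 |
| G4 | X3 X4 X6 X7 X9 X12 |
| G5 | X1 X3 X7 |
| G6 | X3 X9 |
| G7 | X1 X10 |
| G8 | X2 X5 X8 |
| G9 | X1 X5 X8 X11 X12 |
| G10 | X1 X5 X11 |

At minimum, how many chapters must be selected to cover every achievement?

G4 and G7 and G8 and G9 together: G4 ∪ G7 ∪ G8 ∪ G9 = {X1, X2, X3, X4, X5, X6, X7, X8, X9, X10, X11, X12} — every achievement is covered.
No 3 of the 10 chapters cover everything (all 120 combinations miss at least one achievement), so 4 is optimal.

4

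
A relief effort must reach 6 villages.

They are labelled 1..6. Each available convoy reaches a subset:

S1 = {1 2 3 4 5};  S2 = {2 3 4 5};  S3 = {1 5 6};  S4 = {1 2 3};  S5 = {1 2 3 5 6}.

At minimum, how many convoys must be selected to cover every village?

S1 and S3 together: S1 ∪ S3 = {1, 2, 3, 4, 5, 6} — every village is covered.
No single convoy has all 6 villages (the largest, S1, has 5), so 2 is optimal.

2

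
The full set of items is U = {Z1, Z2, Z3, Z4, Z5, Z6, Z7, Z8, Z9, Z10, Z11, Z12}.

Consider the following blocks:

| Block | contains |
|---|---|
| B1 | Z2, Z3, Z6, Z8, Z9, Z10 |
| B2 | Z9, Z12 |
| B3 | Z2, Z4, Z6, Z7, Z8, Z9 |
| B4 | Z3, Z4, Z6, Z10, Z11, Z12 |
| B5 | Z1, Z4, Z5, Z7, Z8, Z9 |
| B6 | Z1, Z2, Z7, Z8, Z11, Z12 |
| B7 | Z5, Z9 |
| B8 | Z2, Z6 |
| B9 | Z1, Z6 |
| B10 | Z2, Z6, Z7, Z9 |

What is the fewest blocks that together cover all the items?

B4, B5, and B10 cover everything between them: the union {Z1, Z2, Z3, Z4, Z5, Z6, Z7, Z8, Z9, Z10, Z11, Z12} is all of U.
No 2 of the 10 blocks cover everything (all 45 combinations miss at least one item), so 3 is optimal.

3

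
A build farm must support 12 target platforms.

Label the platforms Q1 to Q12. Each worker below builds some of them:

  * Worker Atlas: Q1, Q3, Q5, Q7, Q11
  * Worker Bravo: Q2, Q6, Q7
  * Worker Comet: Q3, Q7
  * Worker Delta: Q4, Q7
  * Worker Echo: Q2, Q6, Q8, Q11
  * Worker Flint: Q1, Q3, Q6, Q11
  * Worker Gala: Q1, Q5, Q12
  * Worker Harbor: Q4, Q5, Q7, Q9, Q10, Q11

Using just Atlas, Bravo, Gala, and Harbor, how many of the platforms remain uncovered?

1

Union of Atlas, Bravo, Gala, Harbor = {Q1, Q2, Q3, Q4, Q5, Q6, Q7, Q9, Q10, Q11, Q12}.
Not covered: Q8 — 1 platform.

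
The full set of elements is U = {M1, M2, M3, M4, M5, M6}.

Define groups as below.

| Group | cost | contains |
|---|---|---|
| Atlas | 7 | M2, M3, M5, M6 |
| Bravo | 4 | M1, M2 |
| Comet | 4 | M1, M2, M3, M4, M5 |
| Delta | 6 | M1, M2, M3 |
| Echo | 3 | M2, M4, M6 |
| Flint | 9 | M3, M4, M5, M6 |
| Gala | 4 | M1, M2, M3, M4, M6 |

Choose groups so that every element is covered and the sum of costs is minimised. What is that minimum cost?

7

Comet, Echo together cover every element (Comet ∪ Echo = {M1, M2, M3, M4, M5, M6}); total cost 4 + 3 = 7.
No covering selection has total cost below 7.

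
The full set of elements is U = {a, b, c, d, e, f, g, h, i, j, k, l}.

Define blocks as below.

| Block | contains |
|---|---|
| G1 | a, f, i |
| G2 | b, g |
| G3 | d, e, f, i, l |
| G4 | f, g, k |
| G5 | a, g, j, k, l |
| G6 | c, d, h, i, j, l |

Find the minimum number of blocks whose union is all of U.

G2, G3, G5, and G6 cover everything between them: the union {a, b, c, d, e, f, g, h, i, j, k, l} is all of U.
No 3 of the 6 blocks cover everything (all 20 combinations miss at least one element), so 4 is optimal.

4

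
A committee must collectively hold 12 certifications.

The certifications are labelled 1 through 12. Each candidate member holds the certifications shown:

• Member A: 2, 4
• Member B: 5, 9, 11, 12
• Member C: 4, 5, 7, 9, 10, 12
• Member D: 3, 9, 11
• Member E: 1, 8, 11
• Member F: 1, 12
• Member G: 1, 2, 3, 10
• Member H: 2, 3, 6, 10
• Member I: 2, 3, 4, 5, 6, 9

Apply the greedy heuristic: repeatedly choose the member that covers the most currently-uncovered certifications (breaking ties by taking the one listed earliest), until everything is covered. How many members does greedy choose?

Greedy: pick C (covers 6 new) → pick E (covers 3 new) → pick H (covers 3 new). Total picks: 3.

3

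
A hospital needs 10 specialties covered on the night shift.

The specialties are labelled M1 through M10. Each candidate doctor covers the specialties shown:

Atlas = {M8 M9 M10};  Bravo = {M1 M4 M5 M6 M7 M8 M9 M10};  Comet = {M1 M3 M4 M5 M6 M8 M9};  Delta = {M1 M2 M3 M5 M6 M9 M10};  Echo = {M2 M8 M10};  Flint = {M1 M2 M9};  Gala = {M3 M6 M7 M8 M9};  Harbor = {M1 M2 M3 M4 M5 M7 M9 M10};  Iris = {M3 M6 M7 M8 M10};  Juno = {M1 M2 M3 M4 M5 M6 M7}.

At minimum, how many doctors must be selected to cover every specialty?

Gala and Harbor together: Gala ∪ Harbor = {M1, M2, M3, M4, M5, M6, M7, M8, M9, M10} — every specialty is covered.
No single doctor has all 10 specialties (the largest, Bravo, has 8), so 2 is optimal.

2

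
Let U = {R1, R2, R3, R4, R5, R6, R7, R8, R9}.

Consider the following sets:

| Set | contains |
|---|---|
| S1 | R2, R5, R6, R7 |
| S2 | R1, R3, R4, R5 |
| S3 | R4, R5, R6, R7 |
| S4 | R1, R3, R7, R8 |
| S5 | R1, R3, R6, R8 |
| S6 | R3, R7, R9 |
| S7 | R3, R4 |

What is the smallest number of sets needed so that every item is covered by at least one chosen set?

S1, S2, S5, and S6 cover everything between them: the union {R1, R2, R3, R4, R5, R6, R7, R8, R9} is all of U.
No 3 of the 7 sets cover everything (all 35 combinations miss at least one item), so 4 is optimal.

4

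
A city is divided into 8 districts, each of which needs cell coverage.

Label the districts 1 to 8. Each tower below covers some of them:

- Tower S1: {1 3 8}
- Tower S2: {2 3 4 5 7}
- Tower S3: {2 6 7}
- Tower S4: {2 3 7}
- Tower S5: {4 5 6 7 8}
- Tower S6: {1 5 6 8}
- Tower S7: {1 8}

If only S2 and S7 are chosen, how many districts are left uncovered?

1

Union of S2, S7 = {1, 2, 3, 4, 5, 7, 8}.
Not covered: 6 — 1 district.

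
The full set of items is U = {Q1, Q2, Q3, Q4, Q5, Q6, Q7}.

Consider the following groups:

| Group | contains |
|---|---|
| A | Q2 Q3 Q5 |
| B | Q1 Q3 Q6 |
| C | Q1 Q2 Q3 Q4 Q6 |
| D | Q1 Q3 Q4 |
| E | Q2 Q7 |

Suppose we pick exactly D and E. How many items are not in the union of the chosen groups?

Union of D, E = {Q1, Q2, Q3, Q4, Q7}.
Not covered: Q5, Q6 — 2 items.

2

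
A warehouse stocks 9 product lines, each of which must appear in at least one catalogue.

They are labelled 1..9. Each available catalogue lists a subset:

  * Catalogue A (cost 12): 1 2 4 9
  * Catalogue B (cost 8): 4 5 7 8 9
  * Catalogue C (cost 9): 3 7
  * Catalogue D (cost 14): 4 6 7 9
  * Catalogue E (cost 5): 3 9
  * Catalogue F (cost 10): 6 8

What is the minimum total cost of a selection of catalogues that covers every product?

A, B, E, F together cover every product (A ∪ B ∪ E ∪ F = {1, 2, 3, 4, 5, 6, 7, 8, 9}); total cost 12 + 8 + 5 + 10 = 35.
No covering selection has total cost below 35.

35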